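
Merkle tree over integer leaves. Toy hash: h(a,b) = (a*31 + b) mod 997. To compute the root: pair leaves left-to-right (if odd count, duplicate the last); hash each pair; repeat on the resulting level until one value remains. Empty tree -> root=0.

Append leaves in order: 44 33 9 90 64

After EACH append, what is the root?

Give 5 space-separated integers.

Answer: 44 400 724 805 761

Derivation:
After append 44 (leaves=[44]):
  L0: [44]
  root=44
After append 33 (leaves=[44, 33]):
  L0: [44, 33]
  L1: h(44,33)=(44*31+33)%997=400 -> [400]
  root=400
After append 9 (leaves=[44, 33, 9]):
  L0: [44, 33, 9]
  L1: h(44,33)=(44*31+33)%997=400 h(9,9)=(9*31+9)%997=288 -> [400, 288]
  L2: h(400,288)=(400*31+288)%997=724 -> [724]
  root=724
After append 90 (leaves=[44, 33, 9, 90]):
  L0: [44, 33, 9, 90]
  L1: h(44,33)=(44*31+33)%997=400 h(9,90)=(9*31+90)%997=369 -> [400, 369]
  L2: h(400,369)=(400*31+369)%997=805 -> [805]
  root=805
After append 64 (leaves=[44, 33, 9, 90, 64]):
  L0: [44, 33, 9, 90, 64]
  L1: h(44,33)=(44*31+33)%997=400 h(9,90)=(9*31+90)%997=369 h(64,64)=(64*31+64)%997=54 -> [400, 369, 54]
  L2: h(400,369)=(400*31+369)%997=805 h(54,54)=(54*31+54)%997=731 -> [805, 731]
  L3: h(805,731)=(805*31+731)%997=761 -> [761]
  root=761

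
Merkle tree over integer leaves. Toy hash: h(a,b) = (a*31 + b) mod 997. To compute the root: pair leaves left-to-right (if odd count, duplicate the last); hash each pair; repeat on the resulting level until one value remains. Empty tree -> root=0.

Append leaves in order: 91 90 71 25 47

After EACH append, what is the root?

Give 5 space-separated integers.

After append 91 (leaves=[91]):
  L0: [91]
  root=91
After append 90 (leaves=[91, 90]):
  L0: [91, 90]
  L1: h(91,90)=(91*31+90)%997=917 -> [917]
  root=917
After append 71 (leaves=[91, 90, 71]):
  L0: [91, 90, 71]
  L1: h(91,90)=(91*31+90)%997=917 h(71,71)=(71*31+71)%997=278 -> [917, 278]
  L2: h(917,278)=(917*31+278)%997=789 -> [789]
  root=789
After append 25 (leaves=[91, 90, 71, 25]):
  L0: [91, 90, 71, 25]
  L1: h(91,90)=(91*31+90)%997=917 h(71,25)=(71*31+25)%997=232 -> [917, 232]
  L2: h(917,232)=(917*31+232)%997=743 -> [743]
  root=743
After append 47 (leaves=[91, 90, 71, 25, 47]):
  L0: [91, 90, 71, 25, 47]
  L1: h(91,90)=(91*31+90)%997=917 h(71,25)=(71*31+25)%997=232 h(47,47)=(47*31+47)%997=507 -> [917, 232, 507]
  L2: h(917,232)=(917*31+232)%997=743 h(507,507)=(507*31+507)%997=272 -> [743, 272]
  L3: h(743,272)=(743*31+272)%997=374 -> [374]
  root=374

Answer: 91 917 789 743 374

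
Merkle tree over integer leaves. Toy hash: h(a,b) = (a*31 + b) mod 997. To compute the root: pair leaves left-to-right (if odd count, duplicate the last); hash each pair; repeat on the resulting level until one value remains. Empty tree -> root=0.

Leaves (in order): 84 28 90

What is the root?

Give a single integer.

L0: [84, 28, 90]
L1: h(84,28)=(84*31+28)%997=638 h(90,90)=(90*31+90)%997=886 -> [638, 886]
L2: h(638,886)=(638*31+886)%997=724 -> [724]

Answer: 724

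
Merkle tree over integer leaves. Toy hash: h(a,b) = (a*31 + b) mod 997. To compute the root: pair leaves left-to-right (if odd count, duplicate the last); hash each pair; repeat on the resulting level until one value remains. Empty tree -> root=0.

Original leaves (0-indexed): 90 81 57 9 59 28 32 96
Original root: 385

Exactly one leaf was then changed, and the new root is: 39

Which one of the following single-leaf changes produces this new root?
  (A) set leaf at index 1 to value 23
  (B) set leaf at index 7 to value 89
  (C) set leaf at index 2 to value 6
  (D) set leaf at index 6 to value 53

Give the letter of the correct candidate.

Original leaves: [90, 81, 57, 9, 59, 28, 32, 96]
Target new root: 39
Try each candidate change and compute the resulting root:
Candidate A: set leaf[1] = 23 -> leaves = [90, 23, 57, 9, 59, 28, 32, 96]
  L0: [90, 23, 57, 9, 59, 28, 32, 96]
  L1: h(90,23)=(90*31+23)%997=819 h(57,9)=(57*31+9)%997=779 h(59,28)=(59*31+28)%997=860 h(32,96)=(32*31+96)%997=91 -> [819, 779, 860, 91]
  L2: h(819,779)=(819*31+779)%997=246 h(860,91)=(860*31+91)%997=829 -> [246, 829]
  L3: h(246,829)=(246*31+829)%997=479 -> [479]
  root = 479 != target 39
Candidate B: set leaf[7] = 89 -> leaves = [90, 81, 57, 9, 59, 28, 32, 89]
  L0: [90, 81, 57, 9, 59, 28, 32, 89]
  L1: h(90,81)=(90*31+81)%997=877 h(57,9)=(57*31+9)%997=779 h(59,28)=(59*31+28)%997=860 h(32,89)=(32*31+89)%997=84 -> [877, 779, 860, 84]
  L2: h(877,779)=(877*31+779)%997=50 h(860,84)=(860*31+84)%997=822 -> [50, 822]
  L3: h(50,822)=(50*31+822)%997=378 -> [378]
  root = 378 != target 39
Candidate C: set leaf[2] = 6 -> leaves = [90, 81, 6, 9, 59, 28, 32, 96]
  L0: [90, 81, 6, 9, 59, 28, 32, 96]
  L1: h(90,81)=(90*31+81)%997=877 h(6,9)=(6*31+9)%997=195 h(59,28)=(59*31+28)%997=860 h(32,96)=(32*31+96)%997=91 -> [877, 195, 860, 91]
  L2: h(877,195)=(877*31+195)%997=463 h(860,91)=(860*31+91)%997=829 -> [463, 829]
  L3: h(463,829)=(463*31+829)%997=227 -> [227]
  root = 227 != target 39
Candidate D: set leaf[6] = 53 -> leaves = [90, 81, 57, 9, 59, 28, 53, 96]
  L0: [90, 81, 57, 9, 59, 28, 53, 96]
  L1: h(90,81)=(90*31+81)%997=877 h(57,9)=(57*31+9)%997=779 h(59,28)=(59*31+28)%997=860 h(53,96)=(53*31+96)%997=742 -> [877, 779, 860, 742]
  L2: h(877,779)=(877*31+779)%997=50 h(860,742)=(860*31+742)%997=483 -> [50, 483]
  L3: h(50,483)=(50*31+483)%997=39 -> [39]
  root = 39 == target 39  ** MATCH **
Candidate D produces the target root.

Answer: D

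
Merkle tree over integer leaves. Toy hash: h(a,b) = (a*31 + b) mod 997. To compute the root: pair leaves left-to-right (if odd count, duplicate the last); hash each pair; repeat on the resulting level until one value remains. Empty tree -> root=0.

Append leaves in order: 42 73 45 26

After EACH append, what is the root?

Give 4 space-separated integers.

Answer: 42 378 197 178

Derivation:
After append 42 (leaves=[42]):
  L0: [42]
  root=42
After append 73 (leaves=[42, 73]):
  L0: [42, 73]
  L1: h(42,73)=(42*31+73)%997=378 -> [378]
  root=378
After append 45 (leaves=[42, 73, 45]):
  L0: [42, 73, 45]
  L1: h(42,73)=(42*31+73)%997=378 h(45,45)=(45*31+45)%997=443 -> [378, 443]
  L2: h(378,443)=(378*31+443)%997=197 -> [197]
  root=197
After append 26 (leaves=[42, 73, 45, 26]):
  L0: [42, 73, 45, 26]
  L1: h(42,73)=(42*31+73)%997=378 h(45,26)=(45*31+26)%997=424 -> [378, 424]
  L2: h(378,424)=(378*31+424)%997=178 -> [178]
  root=178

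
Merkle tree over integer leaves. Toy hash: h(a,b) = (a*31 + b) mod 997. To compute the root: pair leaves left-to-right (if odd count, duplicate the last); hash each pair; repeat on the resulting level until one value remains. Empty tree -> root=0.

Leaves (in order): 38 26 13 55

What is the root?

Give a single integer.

L0: [38, 26, 13, 55]
L1: h(38,26)=(38*31+26)%997=207 h(13,55)=(13*31+55)%997=458 -> [207, 458]
L2: h(207,458)=(207*31+458)%997=893 -> [893]

Answer: 893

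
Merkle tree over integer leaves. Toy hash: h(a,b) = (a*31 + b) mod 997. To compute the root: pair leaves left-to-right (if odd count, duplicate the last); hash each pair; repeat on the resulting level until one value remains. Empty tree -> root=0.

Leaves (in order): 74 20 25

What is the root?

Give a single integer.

L0: [74, 20, 25]
L1: h(74,20)=(74*31+20)%997=320 h(25,25)=(25*31+25)%997=800 -> [320, 800]
L2: h(320,800)=(320*31+800)%997=750 -> [750]

Answer: 750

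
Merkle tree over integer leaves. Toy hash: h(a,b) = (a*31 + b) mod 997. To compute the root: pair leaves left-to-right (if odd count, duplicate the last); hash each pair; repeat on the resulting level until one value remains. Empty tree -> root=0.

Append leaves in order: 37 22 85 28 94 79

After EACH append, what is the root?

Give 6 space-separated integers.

After append 37 (leaves=[37]):
  L0: [37]
  root=37
After append 22 (leaves=[37, 22]):
  L0: [37, 22]
  L1: h(37,22)=(37*31+22)%997=172 -> [172]
  root=172
After append 85 (leaves=[37, 22, 85]):
  L0: [37, 22, 85]
  L1: h(37,22)=(37*31+22)%997=172 h(85,85)=(85*31+85)%997=726 -> [172, 726]
  L2: h(172,726)=(172*31+726)%997=76 -> [76]
  root=76
After append 28 (leaves=[37, 22, 85, 28]):
  L0: [37, 22, 85, 28]
  L1: h(37,22)=(37*31+22)%997=172 h(85,28)=(85*31+28)%997=669 -> [172, 669]
  L2: h(172,669)=(172*31+669)%997=19 -> [19]
  root=19
After append 94 (leaves=[37, 22, 85, 28, 94]):
  L0: [37, 22, 85, 28, 94]
  L1: h(37,22)=(37*31+22)%997=172 h(85,28)=(85*31+28)%997=669 h(94,94)=(94*31+94)%997=17 -> [172, 669, 17]
  L2: h(172,669)=(172*31+669)%997=19 h(17,17)=(17*31+17)%997=544 -> [19, 544]
  L3: h(19,544)=(19*31+544)%997=136 -> [136]
  root=136
After append 79 (leaves=[37, 22, 85, 28, 94, 79]):
  L0: [37, 22, 85, 28, 94, 79]
  L1: h(37,22)=(37*31+22)%997=172 h(85,28)=(85*31+28)%997=669 h(94,79)=(94*31+79)%997=2 -> [172, 669, 2]
  L2: h(172,669)=(172*31+669)%997=19 h(2,2)=(2*31+2)%997=64 -> [19, 64]
  L3: h(19,64)=(19*31+64)%997=653 -> [653]
  root=653

Answer: 37 172 76 19 136 653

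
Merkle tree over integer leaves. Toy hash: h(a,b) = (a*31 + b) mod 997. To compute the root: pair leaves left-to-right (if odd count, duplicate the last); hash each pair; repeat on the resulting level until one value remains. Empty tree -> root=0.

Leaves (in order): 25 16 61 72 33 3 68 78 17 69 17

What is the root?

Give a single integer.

L0: [25, 16, 61, 72, 33, 3, 68, 78, 17, 69, 17]
L1: h(25,16)=(25*31+16)%997=791 h(61,72)=(61*31+72)%997=966 h(33,3)=(33*31+3)%997=29 h(68,78)=(68*31+78)%997=192 h(17,69)=(17*31+69)%997=596 h(17,17)=(17*31+17)%997=544 -> [791, 966, 29, 192, 596, 544]
L2: h(791,966)=(791*31+966)%997=562 h(29,192)=(29*31+192)%997=94 h(596,544)=(596*31+544)%997=77 -> [562, 94, 77]
L3: h(562,94)=(562*31+94)%997=567 h(77,77)=(77*31+77)%997=470 -> [567, 470]
L4: h(567,470)=(567*31+470)%997=101 -> [101]

Answer: 101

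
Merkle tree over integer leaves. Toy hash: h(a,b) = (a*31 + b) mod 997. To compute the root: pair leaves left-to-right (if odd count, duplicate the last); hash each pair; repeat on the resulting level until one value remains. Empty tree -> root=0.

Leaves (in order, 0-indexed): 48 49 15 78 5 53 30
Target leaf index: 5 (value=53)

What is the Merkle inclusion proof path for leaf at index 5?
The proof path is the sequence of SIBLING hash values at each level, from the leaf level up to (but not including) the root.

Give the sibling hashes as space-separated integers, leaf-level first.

Answer: 5 960 334

Derivation:
L0 (leaves): [48, 49, 15, 78, 5, 53, 30], target index=5
L1: h(48,49)=(48*31+49)%997=540 [pair 0] h(15,78)=(15*31+78)%997=543 [pair 1] h(5,53)=(5*31+53)%997=208 [pair 2] h(30,30)=(30*31+30)%997=960 [pair 3] -> [540, 543, 208, 960]
  Sibling for proof at L0: 5
L2: h(540,543)=(540*31+543)%997=334 [pair 0] h(208,960)=(208*31+960)%997=429 [pair 1] -> [334, 429]
  Sibling for proof at L1: 960
L3: h(334,429)=(334*31+429)%997=813 [pair 0] -> [813]
  Sibling for proof at L2: 334
Root: 813
Proof path (sibling hashes from leaf to root): [5, 960, 334]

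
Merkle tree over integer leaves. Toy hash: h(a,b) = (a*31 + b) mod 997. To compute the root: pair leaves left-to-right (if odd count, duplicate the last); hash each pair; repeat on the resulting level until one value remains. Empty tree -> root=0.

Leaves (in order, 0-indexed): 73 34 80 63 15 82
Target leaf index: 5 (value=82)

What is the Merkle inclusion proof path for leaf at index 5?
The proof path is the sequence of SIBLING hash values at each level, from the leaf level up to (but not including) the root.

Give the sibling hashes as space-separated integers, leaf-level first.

L0 (leaves): [73, 34, 80, 63, 15, 82], target index=5
L1: h(73,34)=(73*31+34)%997=303 [pair 0] h(80,63)=(80*31+63)%997=549 [pair 1] h(15,82)=(15*31+82)%997=547 [pair 2] -> [303, 549, 547]
  Sibling for proof at L0: 15
L2: h(303,549)=(303*31+549)%997=969 [pair 0] h(547,547)=(547*31+547)%997=555 [pair 1] -> [969, 555]
  Sibling for proof at L1: 547
L3: h(969,555)=(969*31+555)%997=684 [pair 0] -> [684]
  Sibling for proof at L2: 969
Root: 684
Proof path (sibling hashes from leaf to root): [15, 547, 969]

Answer: 15 547 969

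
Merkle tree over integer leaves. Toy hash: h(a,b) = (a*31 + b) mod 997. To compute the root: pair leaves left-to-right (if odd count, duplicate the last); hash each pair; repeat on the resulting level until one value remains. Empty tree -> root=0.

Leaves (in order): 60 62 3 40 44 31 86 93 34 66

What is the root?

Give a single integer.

L0: [60, 62, 3, 40, 44, 31, 86, 93, 34, 66]
L1: h(60,62)=(60*31+62)%997=925 h(3,40)=(3*31+40)%997=133 h(44,31)=(44*31+31)%997=398 h(86,93)=(86*31+93)%997=765 h(34,66)=(34*31+66)%997=123 -> [925, 133, 398, 765, 123]
L2: h(925,133)=(925*31+133)%997=892 h(398,765)=(398*31+765)%997=142 h(123,123)=(123*31+123)%997=945 -> [892, 142, 945]
L3: h(892,142)=(892*31+142)%997=875 h(945,945)=(945*31+945)%997=330 -> [875, 330]
L4: h(875,330)=(875*31+330)%997=536 -> [536]

Answer: 536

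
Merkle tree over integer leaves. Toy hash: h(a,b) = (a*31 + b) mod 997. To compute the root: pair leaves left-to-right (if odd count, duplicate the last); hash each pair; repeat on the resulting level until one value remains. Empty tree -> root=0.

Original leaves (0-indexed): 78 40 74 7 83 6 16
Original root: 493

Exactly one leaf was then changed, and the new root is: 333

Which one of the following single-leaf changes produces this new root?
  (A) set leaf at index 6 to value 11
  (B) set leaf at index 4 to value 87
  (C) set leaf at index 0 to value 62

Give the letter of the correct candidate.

Original leaves: [78, 40, 74, 7, 83, 6, 16]
Target new root: 333
Try each candidate change and compute the resulting root:
Candidate A: set leaf[6] = 11 -> leaves = [78, 40, 74, 7, 83, 6, 11]
  L0: [78, 40, 74, 7, 83, 6, 11]
  L1: h(78,40)=(78*31+40)%997=464 h(74,7)=(74*31+7)%997=307 h(83,6)=(83*31+6)%997=585 h(11,11)=(11*31+11)%997=352 -> [464, 307, 585, 352]
  L2: h(464,307)=(464*31+307)%997=733 h(585,352)=(585*31+352)%997=541 -> [733, 541]
  L3: h(733,541)=(733*31+541)%997=333 -> [333]
  root = 333 == target 333  ** MATCH **
Candidate B: set leaf[4] = 87 -> leaves = [78, 40, 74, 7, 87, 6, 16]
  L0: [78, 40, 74, 7, 87, 6, 16]
  L1: h(78,40)=(78*31+40)%997=464 h(74,7)=(74*31+7)%997=307 h(87,6)=(87*31+6)%997=709 h(16,16)=(16*31+16)%997=512 -> [464, 307, 709, 512]
  L2: h(464,307)=(464*31+307)%997=733 h(709,512)=(709*31+512)%997=557 -> [733, 557]
  L3: h(733,557)=(733*31+557)%997=349 -> [349]
  root = 349 != target 333
Candidate C: set leaf[0] = 62 -> leaves = [62, 40, 74, 7, 83, 6, 16]
  L0: [62, 40, 74, 7, 83, 6, 16]
  L1: h(62,40)=(62*31+40)%997=965 h(74,7)=(74*31+7)%997=307 h(83,6)=(83*31+6)%997=585 h(16,16)=(16*31+16)%997=512 -> [965, 307, 585, 512]
  L2: h(965,307)=(965*31+307)%997=312 h(585,512)=(585*31+512)%997=701 -> [312, 701]
  L3: h(312,701)=(312*31+701)%997=403 -> [403]
  root = 403 != target 333
Candidate A produces the target root.

Answer: A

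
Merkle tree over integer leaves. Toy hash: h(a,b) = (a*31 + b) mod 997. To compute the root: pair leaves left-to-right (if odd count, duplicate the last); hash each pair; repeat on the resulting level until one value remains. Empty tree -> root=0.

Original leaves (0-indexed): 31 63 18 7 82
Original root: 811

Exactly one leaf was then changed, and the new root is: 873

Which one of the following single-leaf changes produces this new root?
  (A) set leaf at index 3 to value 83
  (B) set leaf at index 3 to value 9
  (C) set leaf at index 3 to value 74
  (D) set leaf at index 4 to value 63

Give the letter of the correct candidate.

Original leaves: [31, 63, 18, 7, 82]
Target new root: 873
Try each candidate change and compute the resulting root:
Candidate A: set leaf[3] = 83 -> leaves = [31, 63, 18, 83, 82]
  L0: [31, 63, 18, 83, 82]
  L1: h(31,63)=(31*31+63)%997=27 h(18,83)=(18*31+83)%997=641 h(82,82)=(82*31+82)%997=630 -> [27, 641, 630]
  L2: h(27,641)=(27*31+641)%997=481 h(630,630)=(630*31+630)%997=220 -> [481, 220]
  L3: h(481,220)=(481*31+220)%997=176 -> [176]
  root = 176 != target 873
Candidate B: set leaf[3] = 9 -> leaves = [31, 63, 18, 9, 82]
  L0: [31, 63, 18, 9, 82]
  L1: h(31,63)=(31*31+63)%997=27 h(18,9)=(18*31+9)%997=567 h(82,82)=(82*31+82)%997=630 -> [27, 567, 630]
  L2: h(27,567)=(27*31+567)%997=407 h(630,630)=(630*31+630)%997=220 -> [407, 220]
  L3: h(407,220)=(407*31+220)%997=873 -> [873]
  root = 873 == target 873  ** MATCH **
Candidate C: set leaf[3] = 74 -> leaves = [31, 63, 18, 74, 82]
  L0: [31, 63, 18, 74, 82]
  L1: h(31,63)=(31*31+63)%997=27 h(18,74)=(18*31+74)%997=632 h(82,82)=(82*31+82)%997=630 -> [27, 632, 630]
  L2: h(27,632)=(27*31+632)%997=472 h(630,630)=(630*31+630)%997=220 -> [472, 220]
  L3: h(472,220)=(472*31+220)%997=894 -> [894]
  root = 894 != target 873
Candidate D: set leaf[4] = 63 -> leaves = [31, 63, 18, 7, 63]
  L0: [31, 63, 18, 7, 63]
  L1: h(31,63)=(31*31+63)%997=27 h(18,7)=(18*31+7)%997=565 h(63,63)=(63*31+63)%997=22 -> [27, 565, 22]
  L2: h(27,565)=(27*31+565)%997=405 h(22,22)=(22*31+22)%997=704 -> [405, 704]
  L3: h(405,704)=(405*31+704)%997=298 -> [298]
  root = 298 != target 873
Candidate B produces the target root.

Answer: B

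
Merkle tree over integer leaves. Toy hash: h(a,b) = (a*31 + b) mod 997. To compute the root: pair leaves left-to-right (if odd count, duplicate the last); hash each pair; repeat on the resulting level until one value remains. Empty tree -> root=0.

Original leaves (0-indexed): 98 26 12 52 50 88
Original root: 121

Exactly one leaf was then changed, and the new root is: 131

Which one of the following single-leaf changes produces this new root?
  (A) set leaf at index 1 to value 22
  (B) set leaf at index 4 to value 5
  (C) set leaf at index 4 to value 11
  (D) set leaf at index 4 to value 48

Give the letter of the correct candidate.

Answer: D

Derivation:
Original leaves: [98, 26, 12, 52, 50, 88]
Target new root: 131
Try each candidate change and compute the resulting root:
Candidate A: set leaf[1] = 22 -> leaves = [98, 22, 12, 52, 50, 88]
  L0: [98, 22, 12, 52, 50, 88]
  L1: h(98,22)=(98*31+22)%997=69 h(12,52)=(12*31+52)%997=424 h(50,88)=(50*31+88)%997=641 -> [69, 424, 641]
  L2: h(69,424)=(69*31+424)%997=569 h(641,641)=(641*31+641)%997=572 -> [569, 572]
  L3: h(569,572)=(569*31+572)%997=265 -> [265]
  root = 265 != target 131
Candidate B: set leaf[4] = 5 -> leaves = [98, 26, 12, 52, 5, 88]
  L0: [98, 26, 12, 52, 5, 88]
  L1: h(98,26)=(98*31+26)%997=73 h(12,52)=(12*31+52)%997=424 h(5,88)=(5*31+88)%997=243 -> [73, 424, 243]
  L2: h(73,424)=(73*31+424)%997=693 h(243,243)=(243*31+243)%997=797 -> [693, 797]
  L3: h(693,797)=(693*31+797)%997=346 -> [346]
  root = 346 != target 131
Candidate C: set leaf[4] = 11 -> leaves = [98, 26, 12, 52, 11, 88]
  L0: [98, 26, 12, 52, 11, 88]
  L1: h(98,26)=(98*31+26)%997=73 h(12,52)=(12*31+52)%997=424 h(11,88)=(11*31+88)%997=429 -> [73, 424, 429]
  L2: h(73,424)=(73*31+424)%997=693 h(429,429)=(429*31+429)%997=767 -> [693, 767]
  L3: h(693,767)=(693*31+767)%997=316 -> [316]
  root = 316 != target 131
Candidate D: set leaf[4] = 48 -> leaves = [98, 26, 12, 52, 48, 88]
  L0: [98, 26, 12, 52, 48, 88]
  L1: h(98,26)=(98*31+26)%997=73 h(12,52)=(12*31+52)%997=424 h(48,88)=(48*31+88)%997=579 -> [73, 424, 579]
  L2: h(73,424)=(73*31+424)%997=693 h(579,579)=(579*31+579)%997=582 -> [693, 582]
  L3: h(693,582)=(693*31+582)%997=131 -> [131]
  root = 131 == target 131  ** MATCH **
Candidate D produces the target root.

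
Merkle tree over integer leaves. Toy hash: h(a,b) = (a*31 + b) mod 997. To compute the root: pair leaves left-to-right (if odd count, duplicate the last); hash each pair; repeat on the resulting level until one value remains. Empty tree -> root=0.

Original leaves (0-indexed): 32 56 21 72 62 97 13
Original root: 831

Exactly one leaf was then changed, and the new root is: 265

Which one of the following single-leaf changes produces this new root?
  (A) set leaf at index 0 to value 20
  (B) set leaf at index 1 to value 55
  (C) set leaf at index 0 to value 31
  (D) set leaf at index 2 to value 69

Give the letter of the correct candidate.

Original leaves: [32, 56, 21, 72, 62, 97, 13]
Target new root: 265
Try each candidate change and compute the resulting root:
Candidate A: set leaf[0] = 20 -> leaves = [20, 56, 21, 72, 62, 97, 13]
  L0: [20, 56, 21, 72, 62, 97, 13]
  L1: h(20,56)=(20*31+56)%997=676 h(21,72)=(21*31+72)%997=723 h(62,97)=(62*31+97)%997=25 h(13,13)=(13*31+13)%997=416 -> [676, 723, 25, 416]
  L2: h(676,723)=(676*31+723)%997=742 h(25,416)=(25*31+416)%997=194 -> [742, 194]
  L3: h(742,194)=(742*31+194)%997=265 -> [265]
  root = 265 == target 265  ** MATCH **
Candidate B: set leaf[1] = 55 -> leaves = [32, 55, 21, 72, 62, 97, 13]
  L0: [32, 55, 21, 72, 62, 97, 13]
  L1: h(32,55)=(32*31+55)%997=50 h(21,72)=(21*31+72)%997=723 h(62,97)=(62*31+97)%997=25 h(13,13)=(13*31+13)%997=416 -> [50, 723, 25, 416]
  L2: h(50,723)=(50*31+723)%997=279 h(25,416)=(25*31+416)%997=194 -> [279, 194]
  L3: h(279,194)=(279*31+194)%997=867 -> [867]
  root = 867 != target 265
Candidate C: set leaf[0] = 31 -> leaves = [31, 56, 21, 72, 62, 97, 13]
  L0: [31, 56, 21, 72, 62, 97, 13]
  L1: h(31,56)=(31*31+56)%997=20 h(21,72)=(21*31+72)%997=723 h(62,97)=(62*31+97)%997=25 h(13,13)=(13*31+13)%997=416 -> [20, 723, 25, 416]
  L2: h(20,723)=(20*31+723)%997=346 h(25,416)=(25*31+416)%997=194 -> [346, 194]
  L3: h(346,194)=(346*31+194)%997=950 -> [950]
  root = 950 != target 265
Candidate D: set leaf[2] = 69 -> leaves = [32, 56, 69, 72, 62, 97, 13]
  L0: [32, 56, 69, 72, 62, 97, 13]
  L1: h(32,56)=(32*31+56)%997=51 h(69,72)=(69*31+72)%997=217 h(62,97)=(62*31+97)%997=25 h(13,13)=(13*31+13)%997=416 -> [51, 217, 25, 416]
  L2: h(51,217)=(51*31+217)%997=801 h(25,416)=(25*31+416)%997=194 -> [801, 194]
  L3: h(801,194)=(801*31+194)%997=100 -> [100]
  root = 100 != target 265
Candidate A produces the target root.

Answer: A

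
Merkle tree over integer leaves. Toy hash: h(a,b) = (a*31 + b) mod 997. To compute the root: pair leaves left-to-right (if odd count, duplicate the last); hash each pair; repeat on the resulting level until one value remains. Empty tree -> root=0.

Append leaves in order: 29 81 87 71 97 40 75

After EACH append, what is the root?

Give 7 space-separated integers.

Answer: 29 980 263 247 306 476 826

Derivation:
After append 29 (leaves=[29]):
  L0: [29]
  root=29
After append 81 (leaves=[29, 81]):
  L0: [29, 81]
  L1: h(29,81)=(29*31+81)%997=980 -> [980]
  root=980
After append 87 (leaves=[29, 81, 87]):
  L0: [29, 81, 87]
  L1: h(29,81)=(29*31+81)%997=980 h(87,87)=(87*31+87)%997=790 -> [980, 790]
  L2: h(980,790)=(980*31+790)%997=263 -> [263]
  root=263
After append 71 (leaves=[29, 81, 87, 71]):
  L0: [29, 81, 87, 71]
  L1: h(29,81)=(29*31+81)%997=980 h(87,71)=(87*31+71)%997=774 -> [980, 774]
  L2: h(980,774)=(980*31+774)%997=247 -> [247]
  root=247
After append 97 (leaves=[29, 81, 87, 71, 97]):
  L0: [29, 81, 87, 71, 97]
  L1: h(29,81)=(29*31+81)%997=980 h(87,71)=(87*31+71)%997=774 h(97,97)=(97*31+97)%997=113 -> [980, 774, 113]
  L2: h(980,774)=(980*31+774)%997=247 h(113,113)=(113*31+113)%997=625 -> [247, 625]
  L3: h(247,625)=(247*31+625)%997=306 -> [306]
  root=306
After append 40 (leaves=[29, 81, 87, 71, 97, 40]):
  L0: [29, 81, 87, 71, 97, 40]
  L1: h(29,81)=(29*31+81)%997=980 h(87,71)=(87*31+71)%997=774 h(97,40)=(97*31+40)%997=56 -> [980, 774, 56]
  L2: h(980,774)=(980*31+774)%997=247 h(56,56)=(56*31+56)%997=795 -> [247, 795]
  L3: h(247,795)=(247*31+795)%997=476 -> [476]
  root=476
After append 75 (leaves=[29, 81, 87, 71, 97, 40, 75]):
  L0: [29, 81, 87, 71, 97, 40, 75]
  L1: h(29,81)=(29*31+81)%997=980 h(87,71)=(87*31+71)%997=774 h(97,40)=(97*31+40)%997=56 h(75,75)=(75*31+75)%997=406 -> [980, 774, 56, 406]
  L2: h(980,774)=(980*31+774)%997=247 h(56,406)=(56*31+406)%997=148 -> [247, 148]
  L3: h(247,148)=(247*31+148)%997=826 -> [826]
  root=826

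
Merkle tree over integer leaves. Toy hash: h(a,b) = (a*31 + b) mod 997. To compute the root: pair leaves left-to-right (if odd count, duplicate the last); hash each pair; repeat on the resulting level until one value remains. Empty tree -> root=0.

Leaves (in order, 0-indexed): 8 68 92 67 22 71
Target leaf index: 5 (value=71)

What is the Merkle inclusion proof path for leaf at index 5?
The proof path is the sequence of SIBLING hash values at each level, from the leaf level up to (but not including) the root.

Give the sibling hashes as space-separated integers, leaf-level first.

L0 (leaves): [8, 68, 92, 67, 22, 71], target index=5
L1: h(8,68)=(8*31+68)%997=316 [pair 0] h(92,67)=(92*31+67)%997=925 [pair 1] h(22,71)=(22*31+71)%997=753 [pair 2] -> [316, 925, 753]
  Sibling for proof at L0: 22
L2: h(316,925)=(316*31+925)%997=751 [pair 0] h(753,753)=(753*31+753)%997=168 [pair 1] -> [751, 168]
  Sibling for proof at L1: 753
L3: h(751,168)=(751*31+168)%997=518 [pair 0] -> [518]
  Sibling for proof at L2: 751
Root: 518
Proof path (sibling hashes from leaf to root): [22, 753, 751]

Answer: 22 753 751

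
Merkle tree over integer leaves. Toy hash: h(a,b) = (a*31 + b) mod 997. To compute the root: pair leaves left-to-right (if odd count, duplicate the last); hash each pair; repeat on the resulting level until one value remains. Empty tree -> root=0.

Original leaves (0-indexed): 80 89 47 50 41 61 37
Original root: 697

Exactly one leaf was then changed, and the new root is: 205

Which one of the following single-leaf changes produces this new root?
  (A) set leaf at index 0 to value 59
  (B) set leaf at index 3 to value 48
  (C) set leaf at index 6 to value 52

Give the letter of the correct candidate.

Answer: A

Derivation:
Original leaves: [80, 89, 47, 50, 41, 61, 37]
Target new root: 205
Try each candidate change and compute the resulting root:
Candidate A: set leaf[0] = 59 -> leaves = [59, 89, 47, 50, 41, 61, 37]
  L0: [59, 89, 47, 50, 41, 61, 37]
  L1: h(59,89)=(59*31+89)%997=921 h(47,50)=(47*31+50)%997=510 h(41,61)=(41*31+61)%997=335 h(37,37)=(37*31+37)%997=187 -> [921, 510, 335, 187]
  L2: h(921,510)=(921*31+510)%997=148 h(335,187)=(335*31+187)%997=602 -> [148, 602]
  L3: h(148,602)=(148*31+602)%997=205 -> [205]
  root = 205 == target 205  ** MATCH **
Candidate B: set leaf[3] = 48 -> leaves = [80, 89, 47, 48, 41, 61, 37]
  L0: [80, 89, 47, 48, 41, 61, 37]
  L1: h(80,89)=(80*31+89)%997=575 h(47,48)=(47*31+48)%997=508 h(41,61)=(41*31+61)%997=335 h(37,37)=(37*31+37)%997=187 -> [575, 508, 335, 187]
  L2: h(575,508)=(575*31+508)%997=387 h(335,187)=(335*31+187)%997=602 -> [387, 602]
  L3: h(387,602)=(387*31+602)%997=635 -> [635]
  root = 635 != target 205
Candidate C: set leaf[6] = 52 -> leaves = [80, 89, 47, 50, 41, 61, 52]
  L0: [80, 89, 47, 50, 41, 61, 52]
  L1: h(80,89)=(80*31+89)%997=575 h(47,50)=(47*31+50)%997=510 h(41,61)=(41*31+61)%997=335 h(52,52)=(52*31+52)%997=667 -> [575, 510, 335, 667]
  L2: h(575,510)=(575*31+510)%997=389 h(335,667)=(335*31+667)%997=85 -> [389, 85]
  L3: h(389,85)=(389*31+85)%997=180 -> [180]
  root = 180 != target 205
Candidate A produces the target root.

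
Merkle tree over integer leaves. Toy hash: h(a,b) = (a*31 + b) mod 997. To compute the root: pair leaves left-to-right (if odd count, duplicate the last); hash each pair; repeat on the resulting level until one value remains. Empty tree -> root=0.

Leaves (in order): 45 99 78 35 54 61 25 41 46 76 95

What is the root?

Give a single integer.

Answer: 867

Derivation:
L0: [45, 99, 78, 35, 54, 61, 25, 41, 46, 76, 95]
L1: h(45,99)=(45*31+99)%997=497 h(78,35)=(78*31+35)%997=459 h(54,61)=(54*31+61)%997=738 h(25,41)=(25*31+41)%997=816 h(46,76)=(46*31+76)%997=505 h(95,95)=(95*31+95)%997=49 -> [497, 459, 738, 816, 505, 49]
L2: h(497,459)=(497*31+459)%997=911 h(738,816)=(738*31+816)%997=763 h(505,49)=(505*31+49)%997=749 -> [911, 763, 749]
L3: h(911,763)=(911*31+763)%997=91 h(749,749)=(749*31+749)%997=40 -> [91, 40]
L4: h(91,40)=(91*31+40)%997=867 -> [867]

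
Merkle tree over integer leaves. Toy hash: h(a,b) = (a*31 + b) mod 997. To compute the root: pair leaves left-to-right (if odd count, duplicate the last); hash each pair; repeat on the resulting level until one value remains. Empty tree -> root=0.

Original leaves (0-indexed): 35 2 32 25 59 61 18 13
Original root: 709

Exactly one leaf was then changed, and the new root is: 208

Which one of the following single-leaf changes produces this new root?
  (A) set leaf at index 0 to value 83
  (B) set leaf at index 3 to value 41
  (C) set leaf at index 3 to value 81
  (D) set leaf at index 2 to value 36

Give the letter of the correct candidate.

Answer: B

Derivation:
Original leaves: [35, 2, 32, 25, 59, 61, 18, 13]
Target new root: 208
Try each candidate change and compute the resulting root:
Candidate A: set leaf[0] = 83 -> leaves = [83, 2, 32, 25, 59, 61, 18, 13]
  L0: [83, 2, 32, 25, 59, 61, 18, 13]
  L1: h(83,2)=(83*31+2)%997=581 h(32,25)=(32*31+25)%997=20 h(59,61)=(59*31+61)%997=893 h(18,13)=(18*31+13)%997=571 -> [581, 20, 893, 571]
  L2: h(581,20)=(581*31+20)%997=85 h(893,571)=(893*31+571)%997=338 -> [85, 338]
  L3: h(85,338)=(85*31+338)%997=979 -> [979]
  root = 979 != target 208
Candidate B: set leaf[3] = 41 -> leaves = [35, 2, 32, 41, 59, 61, 18, 13]
  L0: [35, 2, 32, 41, 59, 61, 18, 13]
  L1: h(35,2)=(35*31+2)%997=90 h(32,41)=(32*31+41)%997=36 h(59,61)=(59*31+61)%997=893 h(18,13)=(18*31+13)%997=571 -> [90, 36, 893, 571]
  L2: h(90,36)=(90*31+36)%997=832 h(893,571)=(893*31+571)%997=338 -> [832, 338]
  L3: h(832,338)=(832*31+338)%997=208 -> [208]
  root = 208 == target 208  ** MATCH **
Candidate C: set leaf[3] = 81 -> leaves = [35, 2, 32, 81, 59, 61, 18, 13]
  L0: [35, 2, 32, 81, 59, 61, 18, 13]
  L1: h(35,2)=(35*31+2)%997=90 h(32,81)=(32*31+81)%997=76 h(59,61)=(59*31+61)%997=893 h(18,13)=(18*31+13)%997=571 -> [90, 76, 893, 571]
  L2: h(90,76)=(90*31+76)%997=872 h(893,571)=(893*31+571)%997=338 -> [872, 338]
  L3: h(872,338)=(872*31+338)%997=451 -> [451]
  root = 451 != target 208
Candidate D: set leaf[2] = 36 -> leaves = [35, 2, 36, 25, 59, 61, 18, 13]
  L0: [35, 2, 36, 25, 59, 61, 18, 13]
  L1: h(35,2)=(35*31+2)%997=90 h(36,25)=(36*31+25)%997=144 h(59,61)=(59*31+61)%997=893 h(18,13)=(18*31+13)%997=571 -> [90, 144, 893, 571]
  L2: h(90,144)=(90*31+144)%997=940 h(893,571)=(893*31+571)%997=338 -> [940, 338]
  L3: h(940,338)=(940*31+338)%997=565 -> [565]
  root = 565 != target 208
Candidate B produces the target root.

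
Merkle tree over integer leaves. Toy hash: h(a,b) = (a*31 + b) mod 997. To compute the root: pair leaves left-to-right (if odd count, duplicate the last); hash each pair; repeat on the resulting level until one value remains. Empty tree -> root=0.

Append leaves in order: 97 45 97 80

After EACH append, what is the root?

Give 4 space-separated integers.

Answer: 97 61 10 990

Derivation:
After append 97 (leaves=[97]):
  L0: [97]
  root=97
After append 45 (leaves=[97, 45]):
  L0: [97, 45]
  L1: h(97,45)=(97*31+45)%997=61 -> [61]
  root=61
After append 97 (leaves=[97, 45, 97]):
  L0: [97, 45, 97]
  L1: h(97,45)=(97*31+45)%997=61 h(97,97)=(97*31+97)%997=113 -> [61, 113]
  L2: h(61,113)=(61*31+113)%997=10 -> [10]
  root=10
After append 80 (leaves=[97, 45, 97, 80]):
  L0: [97, 45, 97, 80]
  L1: h(97,45)=(97*31+45)%997=61 h(97,80)=(97*31+80)%997=96 -> [61, 96]
  L2: h(61,96)=(61*31+96)%997=990 -> [990]
  root=990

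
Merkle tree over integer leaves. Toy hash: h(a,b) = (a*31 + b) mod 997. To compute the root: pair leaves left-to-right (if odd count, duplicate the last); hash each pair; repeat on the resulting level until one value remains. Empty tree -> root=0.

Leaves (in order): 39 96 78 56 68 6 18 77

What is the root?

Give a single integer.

Answer: 171

Derivation:
L0: [39, 96, 78, 56, 68, 6, 18, 77]
L1: h(39,96)=(39*31+96)%997=308 h(78,56)=(78*31+56)%997=480 h(68,6)=(68*31+6)%997=120 h(18,77)=(18*31+77)%997=635 -> [308, 480, 120, 635]
L2: h(308,480)=(308*31+480)%997=58 h(120,635)=(120*31+635)%997=367 -> [58, 367]
L3: h(58,367)=(58*31+367)%997=171 -> [171]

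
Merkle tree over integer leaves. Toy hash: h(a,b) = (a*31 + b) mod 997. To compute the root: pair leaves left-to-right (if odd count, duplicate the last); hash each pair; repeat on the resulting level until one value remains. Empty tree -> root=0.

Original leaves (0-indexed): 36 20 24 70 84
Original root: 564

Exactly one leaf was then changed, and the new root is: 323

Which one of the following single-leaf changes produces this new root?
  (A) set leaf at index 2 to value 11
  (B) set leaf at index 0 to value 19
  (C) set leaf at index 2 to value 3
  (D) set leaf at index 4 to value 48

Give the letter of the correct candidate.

Answer: C

Derivation:
Original leaves: [36, 20, 24, 70, 84]
Target new root: 323
Try each candidate change and compute the resulting root:
Candidate A: set leaf[2] = 11 -> leaves = [36, 20, 11, 70, 84]
  L0: [36, 20, 11, 70, 84]
  L1: h(36,20)=(36*31+20)%997=139 h(11,70)=(11*31+70)%997=411 h(84,84)=(84*31+84)%997=694 -> [139, 411, 694]
  L2: h(139,411)=(139*31+411)%997=732 h(694,694)=(694*31+694)%997=274 -> [732, 274]
  L3: h(732,274)=(732*31+274)%997=35 -> [35]
  root = 35 != target 323
Candidate B: set leaf[0] = 19 -> leaves = [19, 20, 24, 70, 84]
  L0: [19, 20, 24, 70, 84]
  L1: h(19,20)=(19*31+20)%997=609 h(24,70)=(24*31+70)%997=814 h(84,84)=(84*31+84)%997=694 -> [609, 814, 694]
  L2: h(609,814)=(609*31+814)%997=750 h(694,694)=(694*31+694)%997=274 -> [750, 274]
  L3: h(750,274)=(750*31+274)%997=593 -> [593]
  root = 593 != target 323
Candidate C: set leaf[2] = 3 -> leaves = [36, 20, 3, 70, 84]
  L0: [36, 20, 3, 70, 84]
  L1: h(36,20)=(36*31+20)%997=139 h(3,70)=(3*31+70)%997=163 h(84,84)=(84*31+84)%997=694 -> [139, 163, 694]
  L2: h(139,163)=(139*31+163)%997=484 h(694,694)=(694*31+694)%997=274 -> [484, 274]
  L3: h(484,274)=(484*31+274)%997=323 -> [323]
  root = 323 == target 323  ** MATCH **
Candidate D: set leaf[4] = 48 -> leaves = [36, 20, 24, 70, 48]
  L0: [36, 20, 24, 70, 48]
  L1: h(36,20)=(36*31+20)%997=139 h(24,70)=(24*31+70)%997=814 h(48,48)=(48*31+48)%997=539 -> [139, 814, 539]
  L2: h(139,814)=(139*31+814)%997=138 h(539,539)=(539*31+539)%997=299 -> [138, 299]
  L3: h(138,299)=(138*31+299)%997=589 -> [589]
  root = 589 != target 323
Candidate C produces the target root.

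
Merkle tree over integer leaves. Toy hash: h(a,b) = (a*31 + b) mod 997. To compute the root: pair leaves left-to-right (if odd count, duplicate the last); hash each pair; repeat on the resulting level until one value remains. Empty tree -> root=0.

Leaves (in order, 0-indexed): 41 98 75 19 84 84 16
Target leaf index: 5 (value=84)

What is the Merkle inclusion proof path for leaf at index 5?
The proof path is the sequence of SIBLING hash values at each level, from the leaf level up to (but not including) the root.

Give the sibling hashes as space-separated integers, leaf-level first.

L0 (leaves): [41, 98, 75, 19, 84, 84, 16], target index=5
L1: h(41,98)=(41*31+98)%997=372 [pair 0] h(75,19)=(75*31+19)%997=350 [pair 1] h(84,84)=(84*31+84)%997=694 [pair 2] h(16,16)=(16*31+16)%997=512 [pair 3] -> [372, 350, 694, 512]
  Sibling for proof at L0: 84
L2: h(372,350)=(372*31+350)%997=915 [pair 0] h(694,512)=(694*31+512)%997=92 [pair 1] -> [915, 92]
  Sibling for proof at L1: 512
L3: h(915,92)=(915*31+92)%997=541 [pair 0] -> [541]
  Sibling for proof at L2: 915
Root: 541
Proof path (sibling hashes from leaf to root): [84, 512, 915]

Answer: 84 512 915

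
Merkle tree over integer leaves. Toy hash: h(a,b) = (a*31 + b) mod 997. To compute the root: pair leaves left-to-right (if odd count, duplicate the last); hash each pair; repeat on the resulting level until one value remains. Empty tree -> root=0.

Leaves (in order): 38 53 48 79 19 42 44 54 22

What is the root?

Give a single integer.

Answer: 857

Derivation:
L0: [38, 53, 48, 79, 19, 42, 44, 54, 22]
L1: h(38,53)=(38*31+53)%997=234 h(48,79)=(48*31+79)%997=570 h(19,42)=(19*31+42)%997=631 h(44,54)=(44*31+54)%997=421 h(22,22)=(22*31+22)%997=704 -> [234, 570, 631, 421, 704]
L2: h(234,570)=(234*31+570)%997=845 h(631,421)=(631*31+421)%997=42 h(704,704)=(704*31+704)%997=594 -> [845, 42, 594]
L3: h(845,42)=(845*31+42)%997=315 h(594,594)=(594*31+594)%997=65 -> [315, 65]
L4: h(315,65)=(315*31+65)%997=857 -> [857]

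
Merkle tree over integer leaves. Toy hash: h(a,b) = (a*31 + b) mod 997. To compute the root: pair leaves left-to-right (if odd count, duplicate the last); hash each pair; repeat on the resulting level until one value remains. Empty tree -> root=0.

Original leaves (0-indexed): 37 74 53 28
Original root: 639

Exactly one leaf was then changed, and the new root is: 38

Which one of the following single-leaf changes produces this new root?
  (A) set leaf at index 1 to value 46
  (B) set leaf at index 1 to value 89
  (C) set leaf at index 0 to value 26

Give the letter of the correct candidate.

Answer: C

Derivation:
Original leaves: [37, 74, 53, 28]
Target new root: 38
Try each candidate change and compute the resulting root:
Candidate A: set leaf[1] = 46 -> leaves = [37, 46, 53, 28]
  L0: [37, 46, 53, 28]
  L1: h(37,46)=(37*31+46)%997=196 h(53,28)=(53*31+28)%997=674 -> [196, 674]
  L2: h(196,674)=(196*31+674)%997=768 -> [768]
  root = 768 != target 38
Candidate B: set leaf[1] = 89 -> leaves = [37, 89, 53, 28]
  L0: [37, 89, 53, 28]
  L1: h(37,89)=(37*31+89)%997=239 h(53,28)=(53*31+28)%997=674 -> [239, 674]
  L2: h(239,674)=(239*31+674)%997=107 -> [107]
  root = 107 != target 38
Candidate C: set leaf[0] = 26 -> leaves = [26, 74, 53, 28]
  L0: [26, 74, 53, 28]
  L1: h(26,74)=(26*31+74)%997=880 h(53,28)=(53*31+28)%997=674 -> [880, 674]
  L2: h(880,674)=(880*31+674)%997=38 -> [38]
  root = 38 == target 38  ** MATCH **
Candidate C produces the target root.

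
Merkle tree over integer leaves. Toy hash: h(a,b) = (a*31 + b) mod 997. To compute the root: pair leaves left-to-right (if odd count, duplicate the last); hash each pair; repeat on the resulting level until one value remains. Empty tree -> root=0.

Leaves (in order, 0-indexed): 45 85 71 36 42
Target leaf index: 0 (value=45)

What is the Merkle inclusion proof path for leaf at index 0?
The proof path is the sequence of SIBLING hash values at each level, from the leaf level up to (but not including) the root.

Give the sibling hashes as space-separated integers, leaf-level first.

L0 (leaves): [45, 85, 71, 36, 42], target index=0
L1: h(45,85)=(45*31+85)%997=483 [pair 0] h(71,36)=(71*31+36)%997=243 [pair 1] h(42,42)=(42*31+42)%997=347 [pair 2] -> [483, 243, 347]
  Sibling for proof at L0: 85
L2: h(483,243)=(483*31+243)%997=261 [pair 0] h(347,347)=(347*31+347)%997=137 [pair 1] -> [261, 137]
  Sibling for proof at L1: 243
L3: h(261,137)=(261*31+137)%997=252 [pair 0] -> [252]
  Sibling for proof at L2: 137
Root: 252
Proof path (sibling hashes from leaf to root): [85, 243, 137]

Answer: 85 243 137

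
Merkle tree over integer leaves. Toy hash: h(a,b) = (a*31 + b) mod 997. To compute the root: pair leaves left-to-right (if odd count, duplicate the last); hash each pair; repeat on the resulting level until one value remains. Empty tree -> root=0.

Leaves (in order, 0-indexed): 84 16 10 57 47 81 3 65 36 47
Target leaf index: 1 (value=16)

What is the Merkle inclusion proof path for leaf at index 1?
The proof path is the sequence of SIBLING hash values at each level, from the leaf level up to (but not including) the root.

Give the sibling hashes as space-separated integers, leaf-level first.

L0 (leaves): [84, 16, 10, 57, 47, 81, 3, 65, 36, 47], target index=1
L1: h(84,16)=(84*31+16)%997=626 [pair 0] h(10,57)=(10*31+57)%997=367 [pair 1] h(47,81)=(47*31+81)%997=541 [pair 2] h(3,65)=(3*31+65)%997=158 [pair 3] h(36,47)=(36*31+47)%997=166 [pair 4] -> [626, 367, 541, 158, 166]
  Sibling for proof at L0: 84
L2: h(626,367)=(626*31+367)%997=830 [pair 0] h(541,158)=(541*31+158)%997=977 [pair 1] h(166,166)=(166*31+166)%997=327 [pair 2] -> [830, 977, 327]
  Sibling for proof at L1: 367
L3: h(830,977)=(830*31+977)%997=785 [pair 0] h(327,327)=(327*31+327)%997=494 [pair 1] -> [785, 494]
  Sibling for proof at L2: 977
L4: h(785,494)=(785*31+494)%997=901 [pair 0] -> [901]
  Sibling for proof at L3: 494
Root: 901
Proof path (sibling hashes from leaf to root): [84, 367, 977, 494]

Answer: 84 367 977 494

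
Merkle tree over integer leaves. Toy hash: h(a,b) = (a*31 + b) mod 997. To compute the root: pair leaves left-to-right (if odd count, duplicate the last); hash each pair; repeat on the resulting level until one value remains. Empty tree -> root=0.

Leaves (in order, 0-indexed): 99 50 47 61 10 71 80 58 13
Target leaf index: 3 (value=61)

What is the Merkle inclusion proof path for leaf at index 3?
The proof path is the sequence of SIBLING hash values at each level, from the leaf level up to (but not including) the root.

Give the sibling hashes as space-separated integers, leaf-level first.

L0 (leaves): [99, 50, 47, 61, 10, 71, 80, 58, 13], target index=3
L1: h(99,50)=(99*31+50)%997=128 [pair 0] h(47,61)=(47*31+61)%997=521 [pair 1] h(10,71)=(10*31+71)%997=381 [pair 2] h(80,58)=(80*31+58)%997=544 [pair 3] h(13,13)=(13*31+13)%997=416 [pair 4] -> [128, 521, 381, 544, 416]
  Sibling for proof at L0: 47
L2: h(128,521)=(128*31+521)%997=501 [pair 0] h(381,544)=(381*31+544)%997=391 [pair 1] h(416,416)=(416*31+416)%997=351 [pair 2] -> [501, 391, 351]
  Sibling for proof at L1: 128
L3: h(501,391)=(501*31+391)%997=967 [pair 0] h(351,351)=(351*31+351)%997=265 [pair 1] -> [967, 265]
  Sibling for proof at L2: 391
L4: h(967,265)=(967*31+265)%997=332 [pair 0] -> [332]
  Sibling for proof at L3: 265
Root: 332
Proof path (sibling hashes from leaf to root): [47, 128, 391, 265]

Answer: 47 128 391 265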